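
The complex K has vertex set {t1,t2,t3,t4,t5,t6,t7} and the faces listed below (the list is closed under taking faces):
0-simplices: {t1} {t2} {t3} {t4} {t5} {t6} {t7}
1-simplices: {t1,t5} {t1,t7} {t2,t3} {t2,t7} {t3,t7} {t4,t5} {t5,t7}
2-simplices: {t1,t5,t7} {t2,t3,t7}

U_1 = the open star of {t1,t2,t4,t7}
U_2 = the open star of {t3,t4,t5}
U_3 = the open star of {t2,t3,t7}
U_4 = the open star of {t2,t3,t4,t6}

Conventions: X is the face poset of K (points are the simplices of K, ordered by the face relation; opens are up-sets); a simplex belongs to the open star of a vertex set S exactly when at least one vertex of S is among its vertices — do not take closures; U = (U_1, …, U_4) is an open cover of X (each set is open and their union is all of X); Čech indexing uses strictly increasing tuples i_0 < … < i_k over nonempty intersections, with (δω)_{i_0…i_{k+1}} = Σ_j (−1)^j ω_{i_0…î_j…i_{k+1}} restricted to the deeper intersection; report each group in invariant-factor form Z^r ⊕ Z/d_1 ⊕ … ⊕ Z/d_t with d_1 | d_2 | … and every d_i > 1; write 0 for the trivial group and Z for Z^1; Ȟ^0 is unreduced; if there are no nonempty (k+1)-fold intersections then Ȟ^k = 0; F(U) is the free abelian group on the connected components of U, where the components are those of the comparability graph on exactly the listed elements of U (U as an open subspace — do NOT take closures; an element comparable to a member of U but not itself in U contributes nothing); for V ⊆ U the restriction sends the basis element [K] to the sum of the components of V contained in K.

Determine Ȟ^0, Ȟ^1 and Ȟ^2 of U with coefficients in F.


nonempty overlaps:
  U1={{t1},{t2},{t4},{t7},{t1,t5},{t1,t7},{t2,t3},{t2,t7},{t3,t7},{t4,t5},{t5,t7},{t1,t5,t7},{t2,t3,t7}} U2={{t3},{t4},{t5},{t1,t5},{t2,t3},{t3,t7},{t4,t5},{t5,t7},{t1,t5,t7},{t2,t3,t7}} U3={{t2},{t3},{t7},{t1,t7},{t2,t3},{t2,t7},{t3,t7},{t5,t7},{t1,t5,t7},{t2,t3,t7}} U4={{t2},{t3},{t4},{t6},{t2,t3},{t2,t7},{t3,t7},{t4,t5},{t2,t3,t7}}
  U12={{t4},{t1,t5},{t2,t3},{t3,t7},{t4,t5},{t5,t7},{t1,t5,t7},{t2,t3,t7}} U13={{t2},{t7},{t1,t7},{t2,t3},{t2,t7},{t3,t7},{t5,t7},{t1,t5,t7},{t2,t3,t7}} U14={{t2},{t4},{t2,t3},{t2,t7},{t3,t7},{t4,t5},{t2,t3,t7}} U23={{t3},{t2,t3},{t3,t7},{t5,t7},{t1,t5,t7},{t2,t3,t7}} U24={{t3},{t4},{t2,t3},{t3,t7},{t4,t5},{t2,t3,t7}} U34={{t2},{t3},{t2,t3},{t2,t7},{t3,t7},{t2,t3,t7}}
  U123={{t2,t3},{t3,t7},{t5,t7},{t1,t5,t7},{t2,t3,t7}} U124={{t4},{t2,t3},{t3,t7},{t4,t5},{t2,t3,t7}} U134={{t2},{t2,t3},{t2,t7},{t3,t7},{t2,t3,t7}} U234={{t3},{t2,t3},{t3,t7},{t2,t3,t7}}
  U1234={{t2,t3},{t3,t7},{t2,t3,t7}}
components per intersection:
  U1: {{t1},{t2},{t7},{t1,t5},{t1,t7},{t2,t3},{t2,t7},{t3,t7},{t5,t7},{t1,t5,t7},{t2,t3,t7}} {{t4},{t4,t5}}
  U2: {{t3},{t2,t3},{t3,t7},{t2,t3,t7}} {{t4},{t5},{t1,t5},{t4,t5},{t5,t7},{t1,t5,t7}}
  U3: {{t2},{t3},{t7},{t1,t7},{t2,t3},{t2,t7},{t3,t7},{t5,t7},{t1,t5,t7},{t2,t3,t7}}
  U4: {{t2},{t3},{t2,t3},{t2,t7},{t3,t7},{t2,t3,t7}} {{t4},{t4,t5}} {{t6}}
  U12: {{t4},{t4,t5}} {{t1,t5},{t5,t7},{t1,t5,t7}} {{t2,t3},{t3,t7},{t2,t3,t7}}
  U13: {{t2},{t7},{t1,t7},{t2,t3},{t2,t7},{t3,t7},{t5,t7},{t1,t5,t7},{t2,t3,t7}}
  U14: {{t2},{t2,t3},{t2,t7},{t3,t7},{t2,t3,t7}} {{t4},{t4,t5}}
  U23: {{t3},{t2,t3},{t3,t7},{t2,t3,t7}} {{t5,t7},{t1,t5,t7}}
  U24: {{t3},{t2,t3},{t3,t7},{t2,t3,t7}} {{t4},{t4,t5}}
  U34: {{t2},{t3},{t2,t3},{t2,t7},{t3,t7},{t2,t3,t7}}
  U123: {{t2,t3},{t3,t7},{t2,t3,t7}} {{t5,t7},{t1,t5,t7}}
  U124: {{t4},{t4,t5}} {{t2,t3},{t3,t7},{t2,t3,t7}}
  U134: {{t2},{t2,t3},{t2,t7},{t3,t7},{t2,t3,t7}}
  U234: {{t3},{t2,t3},{t3,t7},{t2,t3,t7}}
  U1234: {{t2,t3},{t3,t7},{t2,t3,t7}}
C dims 8,11,6,1; δ0: rk 6, SNF 1^6; δ1: rk 5, SNF 1^5; δ2: rk 1, SNF 1^1
degree 0: 8−6−0 = 2 → Ȟ^0 ≅ Z^2
degree 1: 11−5−6 = 0 → Ȟ^1 ≅ 0
degree 2: 6−1−5 = 0 → Ȟ^2 ≅ 0

Ȟ^0 ≅ Z^2,  Ȟ^1 ≅ 0,  Ȟ^2 ≅ 0


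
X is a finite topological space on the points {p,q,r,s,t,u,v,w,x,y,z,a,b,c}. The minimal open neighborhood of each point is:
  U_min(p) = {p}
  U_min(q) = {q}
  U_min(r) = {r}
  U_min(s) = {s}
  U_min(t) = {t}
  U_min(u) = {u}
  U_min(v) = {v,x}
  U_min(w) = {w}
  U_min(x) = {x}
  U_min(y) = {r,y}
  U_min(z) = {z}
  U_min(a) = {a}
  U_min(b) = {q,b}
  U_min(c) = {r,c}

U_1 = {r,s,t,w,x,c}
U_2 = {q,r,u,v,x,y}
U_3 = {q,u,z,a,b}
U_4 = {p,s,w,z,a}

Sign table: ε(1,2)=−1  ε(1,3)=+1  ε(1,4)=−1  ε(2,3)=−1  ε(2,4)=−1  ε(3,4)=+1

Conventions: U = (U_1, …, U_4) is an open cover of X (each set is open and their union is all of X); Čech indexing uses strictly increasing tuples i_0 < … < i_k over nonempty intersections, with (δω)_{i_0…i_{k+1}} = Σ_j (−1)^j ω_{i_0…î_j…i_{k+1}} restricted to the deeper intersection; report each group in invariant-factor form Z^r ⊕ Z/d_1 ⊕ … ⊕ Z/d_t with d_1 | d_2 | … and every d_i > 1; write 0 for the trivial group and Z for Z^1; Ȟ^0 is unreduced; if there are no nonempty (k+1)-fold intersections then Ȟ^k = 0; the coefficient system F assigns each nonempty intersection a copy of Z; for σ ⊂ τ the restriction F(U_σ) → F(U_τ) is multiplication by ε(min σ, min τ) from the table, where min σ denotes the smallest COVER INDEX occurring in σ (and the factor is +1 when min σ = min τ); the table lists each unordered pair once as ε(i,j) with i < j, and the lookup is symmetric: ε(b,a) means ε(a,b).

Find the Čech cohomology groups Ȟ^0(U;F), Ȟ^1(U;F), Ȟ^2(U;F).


nonempty overlaps:
  U12={r,x} U14={s,w} U23={q,u} U34={z,a}
C dims 4,4; δ0: rk 4, SNF 1^3·2
degree 0: 4−4−0 = 0 → Ȟ^0 ≅ 0
degree 1: 4−0−4 = 0 plus torsion [2] → Ȟ^1 ≅ Z/2
degree 2: 0−0−0 = 0 → Ȟ^2 ≅ 0

Ȟ^0 = 0, Ȟ^1 = Z/2, Ȟ^2 = 0


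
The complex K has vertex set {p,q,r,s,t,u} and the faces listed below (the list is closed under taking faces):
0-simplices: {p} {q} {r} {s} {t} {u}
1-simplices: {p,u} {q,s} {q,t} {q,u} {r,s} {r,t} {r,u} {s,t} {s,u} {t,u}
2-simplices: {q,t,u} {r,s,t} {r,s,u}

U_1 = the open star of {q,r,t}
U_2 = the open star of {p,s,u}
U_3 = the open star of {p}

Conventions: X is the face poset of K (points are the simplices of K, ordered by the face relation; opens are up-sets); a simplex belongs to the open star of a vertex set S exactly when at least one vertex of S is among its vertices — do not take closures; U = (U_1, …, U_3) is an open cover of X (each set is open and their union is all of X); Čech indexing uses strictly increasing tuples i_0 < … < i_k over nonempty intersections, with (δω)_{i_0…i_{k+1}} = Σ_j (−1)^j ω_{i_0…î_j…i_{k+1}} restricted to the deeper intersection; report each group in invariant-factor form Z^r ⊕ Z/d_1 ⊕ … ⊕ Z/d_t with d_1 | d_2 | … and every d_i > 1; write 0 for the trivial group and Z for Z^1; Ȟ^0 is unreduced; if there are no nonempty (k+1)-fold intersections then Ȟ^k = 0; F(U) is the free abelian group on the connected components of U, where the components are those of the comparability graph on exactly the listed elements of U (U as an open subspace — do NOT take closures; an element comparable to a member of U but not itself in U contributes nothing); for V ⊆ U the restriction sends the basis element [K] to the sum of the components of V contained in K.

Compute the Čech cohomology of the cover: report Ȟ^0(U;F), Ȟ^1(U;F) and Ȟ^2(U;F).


Ȟ^0(U;F) ≅ Z, Ȟ^1(U;F) ≅ Z^2 and Ȟ^2(U;F) ≅ 0

intersection data:
  U1={{q},{r},{t},{q,s},{q,t},{q,u},{r,s},{r,t},{r,u},{s,t},{t,u},{q,t,u},{r,s,t},{r,s,u}} U2={{p},{s},{u},{p,u},{q,s},{q,u},{r,s},{r,u},{s,t},{s,u},{t,u},{q,t,u},{r,s,t},{r,s,u}} U3={{p},{p,u}}
  U12={{q,s},{q,u},{r,s},{r,u},{s,t},{t,u},{q,t,u},{r,s,t},{r,s,u}} U23={{p},{p,u}}
components per intersection:
  U1: {{q},{r},{t},{q,s},{q,t},{q,u},{r,s},{r,t},{r,u},{s,t},{t,u},{q,t,u},{r,s,t},{r,s,u}}
  U2: {{p},{s},{u},{p,u},{q,s},{q,u},{r,s},{r,u},{s,t},{s,u},{t,u},{q,t,u},{r,s,t},{r,s,u}}
  U3: {{p},{p,u}}
  U12: {{q,s}} {{q,u},{t,u},{q,t,u}} {{r,s},{r,u},{s,t},{r,s,t},{r,s,u}}
  U23: {{p},{p,u}}
C dims 3,4; δ0: rk 2, SNF 1^2
Ȟ^0 = (3 − 2) − 0 = 1, so Ȟ^0 ≅ Z
Ȟ^1 = (4 − 0) − 2 = 2, so Ȟ^1 ≅ Z^2
Ȟ^2 = (0 − 0) − 0 = 0, so Ȟ^2 ≅ 0


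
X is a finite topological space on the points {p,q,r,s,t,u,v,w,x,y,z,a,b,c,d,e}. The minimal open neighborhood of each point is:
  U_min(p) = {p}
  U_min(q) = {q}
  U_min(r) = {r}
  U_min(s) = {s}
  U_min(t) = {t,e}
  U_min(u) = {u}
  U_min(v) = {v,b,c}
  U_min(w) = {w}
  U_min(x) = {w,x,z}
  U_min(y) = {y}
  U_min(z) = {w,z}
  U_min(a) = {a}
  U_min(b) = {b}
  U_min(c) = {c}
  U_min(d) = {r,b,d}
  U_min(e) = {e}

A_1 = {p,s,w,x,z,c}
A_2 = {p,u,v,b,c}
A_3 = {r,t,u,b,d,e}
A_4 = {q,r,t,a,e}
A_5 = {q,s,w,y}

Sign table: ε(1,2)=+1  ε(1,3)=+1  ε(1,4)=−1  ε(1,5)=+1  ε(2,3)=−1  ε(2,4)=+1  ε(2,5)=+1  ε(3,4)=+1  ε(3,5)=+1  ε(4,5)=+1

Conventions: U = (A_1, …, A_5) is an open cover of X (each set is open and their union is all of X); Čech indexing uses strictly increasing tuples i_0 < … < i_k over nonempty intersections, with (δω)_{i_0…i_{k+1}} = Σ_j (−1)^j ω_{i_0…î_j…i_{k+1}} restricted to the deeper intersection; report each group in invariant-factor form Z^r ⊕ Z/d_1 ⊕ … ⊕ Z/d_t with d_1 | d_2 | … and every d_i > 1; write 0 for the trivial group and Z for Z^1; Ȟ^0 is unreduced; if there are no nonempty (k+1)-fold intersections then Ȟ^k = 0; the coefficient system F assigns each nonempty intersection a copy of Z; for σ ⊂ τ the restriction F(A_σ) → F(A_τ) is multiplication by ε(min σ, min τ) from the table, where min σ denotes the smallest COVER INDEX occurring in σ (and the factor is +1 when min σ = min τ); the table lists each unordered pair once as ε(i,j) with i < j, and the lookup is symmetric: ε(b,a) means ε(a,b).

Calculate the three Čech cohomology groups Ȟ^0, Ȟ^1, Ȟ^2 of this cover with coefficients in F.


nonempty intersections:
  A12={p,c} A15={s,w} A23={u,b} A34={r,t,e} A45={q}
C dims 5,5; δ0: rk 5, SNF 1^4·2
Ȟ^0: (5−5)−0=0 ⇒ 0
Ȟ^1: (5−0)−5=0 plus torsion [2] ⇒ Z/2
Ȟ^2: (0−0)−0=0 ⇒ 0

Ȟ^0 ≅ 0, Ȟ^1 ≅ Z/2 and Ȟ^2 ≅ 0


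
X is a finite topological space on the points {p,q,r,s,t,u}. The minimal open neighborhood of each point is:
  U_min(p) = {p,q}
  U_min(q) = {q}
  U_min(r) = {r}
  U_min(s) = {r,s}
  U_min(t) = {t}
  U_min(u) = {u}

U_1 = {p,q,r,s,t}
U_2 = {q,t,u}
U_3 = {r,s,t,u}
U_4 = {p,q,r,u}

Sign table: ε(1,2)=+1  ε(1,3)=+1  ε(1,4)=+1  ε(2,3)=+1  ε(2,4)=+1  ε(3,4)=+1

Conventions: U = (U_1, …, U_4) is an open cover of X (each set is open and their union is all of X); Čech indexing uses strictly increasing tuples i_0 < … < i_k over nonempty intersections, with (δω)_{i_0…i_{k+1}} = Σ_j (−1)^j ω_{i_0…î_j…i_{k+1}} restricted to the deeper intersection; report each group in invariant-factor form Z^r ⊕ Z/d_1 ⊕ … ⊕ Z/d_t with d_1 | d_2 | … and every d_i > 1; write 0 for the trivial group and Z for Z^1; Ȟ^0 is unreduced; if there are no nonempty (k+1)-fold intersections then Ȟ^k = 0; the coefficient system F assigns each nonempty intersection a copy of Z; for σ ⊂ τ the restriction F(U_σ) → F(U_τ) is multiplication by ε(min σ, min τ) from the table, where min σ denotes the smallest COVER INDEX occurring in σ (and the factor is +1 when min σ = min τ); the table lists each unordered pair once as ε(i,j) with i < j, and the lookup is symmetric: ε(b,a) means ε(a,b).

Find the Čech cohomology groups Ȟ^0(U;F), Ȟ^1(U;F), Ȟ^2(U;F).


Ȟ^0 = Z, Ȟ^1 = 0, Ȟ^2 = Z

nerve of the cover:
  U12={q,t} U13={r,s,t} U14={p,q,r} U23={t,u} U24={q,u} U34={r,u}
  U123={t} U124={q} U134={r} U234={u}
C dims 4,6,4; δ0: rk 3, SNF 1^3; δ1: rk 3, SNF 1^3
Ȟ^0 = (4 − 3) − 0 = 1, so Ȟ^0 ≅ Z
Ȟ^1 = (6 − 3) − 3 = 0, so Ȟ^1 ≅ 0
Ȟ^2 = (4 − 0) − 3 = 1, so Ȟ^2 ≅ Z


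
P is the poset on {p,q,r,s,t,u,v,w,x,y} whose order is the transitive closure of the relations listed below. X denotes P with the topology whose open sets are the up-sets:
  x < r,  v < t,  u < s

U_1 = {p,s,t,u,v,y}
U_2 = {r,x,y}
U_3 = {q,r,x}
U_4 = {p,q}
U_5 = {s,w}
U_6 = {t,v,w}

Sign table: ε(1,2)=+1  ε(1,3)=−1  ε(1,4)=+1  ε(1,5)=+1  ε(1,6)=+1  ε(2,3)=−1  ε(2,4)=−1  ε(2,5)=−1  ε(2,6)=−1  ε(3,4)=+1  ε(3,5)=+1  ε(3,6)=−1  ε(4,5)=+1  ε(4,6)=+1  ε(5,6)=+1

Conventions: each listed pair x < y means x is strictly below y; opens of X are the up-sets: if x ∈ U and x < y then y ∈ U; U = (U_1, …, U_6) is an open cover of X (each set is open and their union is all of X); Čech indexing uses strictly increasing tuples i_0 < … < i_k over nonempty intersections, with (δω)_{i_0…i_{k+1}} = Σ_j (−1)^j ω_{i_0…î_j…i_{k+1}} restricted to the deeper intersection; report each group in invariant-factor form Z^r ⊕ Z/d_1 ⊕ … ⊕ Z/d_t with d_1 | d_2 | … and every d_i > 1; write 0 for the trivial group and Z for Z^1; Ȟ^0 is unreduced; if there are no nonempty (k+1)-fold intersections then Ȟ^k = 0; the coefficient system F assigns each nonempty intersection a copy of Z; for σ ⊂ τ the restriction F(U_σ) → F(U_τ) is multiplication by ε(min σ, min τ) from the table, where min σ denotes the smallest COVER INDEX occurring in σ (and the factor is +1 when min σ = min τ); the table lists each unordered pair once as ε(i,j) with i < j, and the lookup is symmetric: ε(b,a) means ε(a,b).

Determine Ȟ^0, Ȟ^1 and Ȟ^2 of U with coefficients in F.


intersection data:
  U12={y} U14={p} U15={s} U16={t,v} U23={r,x} U34={q} U56={w}
C dims 6,7; δ0: rk 6, SNF 1^5·2
Ȟ^0 = (6 − 6) − 0 = 0, so Ȟ^0 ≅ 0
Ȟ^1 = (7 − 0) − 6 = 1 plus torsion [2], so Ȟ^1 ≅ Z ⊕ Z/2
Ȟ^2 = (0 − 0) − 0 = 0, so Ȟ^2 ≅ 0

Ȟ^0(U;F) ≅ 0; Ȟ^1(U;F) ≅ Z ⊕ Z/2; Ȟ^2(U;F) ≅ 0


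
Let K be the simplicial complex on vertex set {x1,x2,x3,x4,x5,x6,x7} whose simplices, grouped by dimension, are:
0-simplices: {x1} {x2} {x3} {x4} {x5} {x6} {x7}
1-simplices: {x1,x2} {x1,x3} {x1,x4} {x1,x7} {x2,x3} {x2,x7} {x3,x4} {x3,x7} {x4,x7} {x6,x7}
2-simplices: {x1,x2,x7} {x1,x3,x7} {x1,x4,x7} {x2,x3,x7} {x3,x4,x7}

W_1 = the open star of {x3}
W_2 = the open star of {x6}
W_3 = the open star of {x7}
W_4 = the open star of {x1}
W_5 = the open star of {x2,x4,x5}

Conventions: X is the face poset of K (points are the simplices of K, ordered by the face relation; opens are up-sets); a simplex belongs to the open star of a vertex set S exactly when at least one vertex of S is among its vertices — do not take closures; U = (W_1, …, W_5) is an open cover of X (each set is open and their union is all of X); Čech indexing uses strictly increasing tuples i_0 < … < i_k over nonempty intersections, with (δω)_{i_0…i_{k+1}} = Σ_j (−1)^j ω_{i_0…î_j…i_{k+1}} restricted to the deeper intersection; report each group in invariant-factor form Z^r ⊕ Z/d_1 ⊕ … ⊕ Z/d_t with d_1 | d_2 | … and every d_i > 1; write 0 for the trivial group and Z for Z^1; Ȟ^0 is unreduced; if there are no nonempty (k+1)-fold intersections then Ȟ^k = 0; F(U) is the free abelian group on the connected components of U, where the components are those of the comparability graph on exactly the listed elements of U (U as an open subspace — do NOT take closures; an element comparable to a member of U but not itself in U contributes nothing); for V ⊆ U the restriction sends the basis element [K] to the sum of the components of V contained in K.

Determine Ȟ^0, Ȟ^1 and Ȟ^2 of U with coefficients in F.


nonempty intersections:
  W1={{x3},{x1,x3},{x2,x3},{x3,x4},{x3,x7},{x1,x3,x7},{x2,x3,x7},{x3,x4,x7}} W2={{x6},{x6,x7}} W3={{x7},{x1,x7},{x2,x7},{x3,x7},{x4,x7},{x6,x7},{x1,x2,x7},{x1,x3,x7},{x1,x4,x7},{x2,x3,x7},{x3,x4,x7}} W4={{x1},{x1,x2},{x1,x3},{x1,x4},{x1,x7},{x1,x2,x7},{x1,x3,x7},{x1,x4,x7}} W5={{x2},{x4},{x5},{x1,x2},{x1,x4},{x2,x3},{x2,x7},{x3,x4},{x4,x7},{x1,x2,x7},{x1,x4,x7},{x2,x3,x7},{x3,x4,x7}}
  W13={{x3,x7},{x1,x3,x7},{x2,x3,x7},{x3,x4,x7}} W14={{x1,x3},{x1,x3,x7}} W15={{x2,x3},{x3,x4},{x2,x3,x7},{x3,x4,x7}} W23={{x6,x7}} W34={{x1,x7},{x1,x2,x7},{x1,x3,x7},{x1,x4,x7}} W35={{x2,x7},{x4,x7},{x1,x2,x7},{x1,x4,x7},{x2,x3,x7},{x3,x4,x7}} W45={{x1,x2},{x1,x4},{x1,x2,x7},{x1,x4,x7}}
  W134={{x1,x3,x7}} W135={{x2,x3,x7},{x3,x4,x7}} W345={{x1,x2,x7},{x1,x4,x7}}
components per intersection:
  W1: {{x3},{x1,x3},{x2,x3},{x3,x4},{x3,x7},{x1,x3,x7},{x2,x3,x7},{x3,x4,x7}}
  W2: {{x6},{x6,x7}}
  W3: {{x7},{x1,x7},{x2,x7},{x3,x7},{x4,x7},{x6,x7},{x1,x2,x7},{x1,x3,x7},{x1,x4,x7},{x2,x3,x7},{x3,x4,x7}}
  W4: {{x1},{x1,x2},{x1,x3},{x1,x4},{x1,x7},{x1,x2,x7},{x1,x3,x7},{x1,x4,x7}}
  W5: {{x2},{x1,x2},{x2,x3},{x2,x7},{x1,x2,x7},{x2,x3,x7}} {{x4},{x1,x4},{x3,x4},{x4,x7},{x1,x4,x7},{x3,x4,x7}} {{x5}}
  W13: {{x3,x7},{x1,x3,x7},{x2,x3,x7},{x3,x4,x7}}
  W14: {{x1,x3},{x1,x3,x7}}
  W15: {{x2,x3},{x2,x3,x7}} {{x3,x4},{x3,x4,x7}}
  W23: {{x6,x7}}
  W34: {{x1,x7},{x1,x2,x7},{x1,x3,x7},{x1,x4,x7}}
  W35: {{x2,x7},{x1,x2,x7},{x2,x3,x7}} {{x4,x7},{x1,x4,x7},{x3,x4,x7}}
  W45: {{x1,x2},{x1,x2,x7}} {{x1,x4},{x1,x4,x7}}
  W134: {{x1,x3,x7}}
  W135: {{x2,x3,x7}} {{x3,x4,x7}}
  W345: {{x1,x2,x7}} {{x1,x4,x7}}
C dims 7,10,5; δ0: rk 5, SNF 1^5; δ1: rk 5, SNF 1^5
Ȟ^0: (7−5)−0=2 ⇒ Z^2
Ȟ^1: (10−5)−5=0 ⇒ 0
Ȟ^2: (5−0)−5=0 ⇒ 0

Ȟ^0(U;F) ≅ Z^2, Ȟ^1(U;F) ≅ 0, Ȟ^2(U;F) ≅ 0


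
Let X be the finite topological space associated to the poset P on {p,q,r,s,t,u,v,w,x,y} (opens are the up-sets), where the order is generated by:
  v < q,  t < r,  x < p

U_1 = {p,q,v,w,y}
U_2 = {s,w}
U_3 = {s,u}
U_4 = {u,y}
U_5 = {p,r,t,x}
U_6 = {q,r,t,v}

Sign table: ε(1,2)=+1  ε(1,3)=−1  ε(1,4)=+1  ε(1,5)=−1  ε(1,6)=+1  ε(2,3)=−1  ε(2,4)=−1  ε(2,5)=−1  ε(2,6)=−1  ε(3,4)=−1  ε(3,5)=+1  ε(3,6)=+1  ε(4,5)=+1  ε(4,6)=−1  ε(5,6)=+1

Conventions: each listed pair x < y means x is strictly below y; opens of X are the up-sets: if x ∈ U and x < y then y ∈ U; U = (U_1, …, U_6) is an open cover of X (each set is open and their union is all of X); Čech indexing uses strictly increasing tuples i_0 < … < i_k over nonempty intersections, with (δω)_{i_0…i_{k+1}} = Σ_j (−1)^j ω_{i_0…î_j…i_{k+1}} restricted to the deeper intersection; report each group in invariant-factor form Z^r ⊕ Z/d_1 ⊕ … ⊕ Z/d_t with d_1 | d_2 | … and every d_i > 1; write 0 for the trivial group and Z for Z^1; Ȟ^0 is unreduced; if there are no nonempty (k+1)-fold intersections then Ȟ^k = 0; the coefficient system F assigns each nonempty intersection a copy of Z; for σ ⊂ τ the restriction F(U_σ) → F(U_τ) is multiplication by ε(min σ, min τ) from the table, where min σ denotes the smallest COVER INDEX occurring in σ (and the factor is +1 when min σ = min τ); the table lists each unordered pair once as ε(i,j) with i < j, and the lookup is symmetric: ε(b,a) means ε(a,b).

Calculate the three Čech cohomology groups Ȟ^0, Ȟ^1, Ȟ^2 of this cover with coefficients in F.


Ȟ^0 = 0; Ȟ^1 = Z ⊕ Z/2; Ȟ^2 = 0

nonempty intersections:
  U12={w} U14={y} U15={p} U16={q,v} U23={s} U34={u} U56={r,t}
C dims 6,7; δ0: rk 6, SNF 1^5·2
Ȟ^0: (6−6)−0=0 ⇒ 0
Ȟ^1: (7−0)−6=1 plus torsion [2] ⇒ Z ⊕ Z/2
Ȟ^2: (0−0)−0=0 ⇒ 0


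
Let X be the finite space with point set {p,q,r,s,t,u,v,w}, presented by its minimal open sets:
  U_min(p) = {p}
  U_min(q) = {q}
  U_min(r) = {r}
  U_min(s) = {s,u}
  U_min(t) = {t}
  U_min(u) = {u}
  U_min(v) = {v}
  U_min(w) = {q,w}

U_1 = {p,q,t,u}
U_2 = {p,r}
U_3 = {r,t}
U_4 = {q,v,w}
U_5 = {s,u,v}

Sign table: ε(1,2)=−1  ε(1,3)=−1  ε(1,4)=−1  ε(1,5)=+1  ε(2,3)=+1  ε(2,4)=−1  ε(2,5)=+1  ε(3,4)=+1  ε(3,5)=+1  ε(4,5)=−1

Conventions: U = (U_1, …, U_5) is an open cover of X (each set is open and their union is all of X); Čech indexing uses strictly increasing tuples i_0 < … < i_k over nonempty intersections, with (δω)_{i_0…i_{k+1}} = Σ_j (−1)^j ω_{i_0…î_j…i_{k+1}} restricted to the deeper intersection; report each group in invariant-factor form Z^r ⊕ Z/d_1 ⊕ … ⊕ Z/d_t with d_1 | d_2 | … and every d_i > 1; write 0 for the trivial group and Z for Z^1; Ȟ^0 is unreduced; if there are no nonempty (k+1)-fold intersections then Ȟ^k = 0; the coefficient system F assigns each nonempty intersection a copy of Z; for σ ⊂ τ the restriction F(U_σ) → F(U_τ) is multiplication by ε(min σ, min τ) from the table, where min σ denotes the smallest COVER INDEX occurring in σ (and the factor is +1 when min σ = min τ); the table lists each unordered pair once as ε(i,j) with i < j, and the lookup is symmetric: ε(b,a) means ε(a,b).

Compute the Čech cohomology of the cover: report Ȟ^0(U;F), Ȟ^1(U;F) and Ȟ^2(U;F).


nonempty intersections:
  U12={p} U13={t} U14={q} U15={u} U23={r} U45={v}
C dims 5,6; δ0: rk 4, SNF 1^4
Ȟ^0: (5−4)−0=1 ⇒ Z
Ȟ^1: (6−0)−4=2 ⇒ Z^2
Ȟ^2: (0−0)−0=0 ⇒ 0

Ȟ^0 ≅ Z,  Ȟ^1 ≅ Z^2,  Ȟ^2 ≅ 0


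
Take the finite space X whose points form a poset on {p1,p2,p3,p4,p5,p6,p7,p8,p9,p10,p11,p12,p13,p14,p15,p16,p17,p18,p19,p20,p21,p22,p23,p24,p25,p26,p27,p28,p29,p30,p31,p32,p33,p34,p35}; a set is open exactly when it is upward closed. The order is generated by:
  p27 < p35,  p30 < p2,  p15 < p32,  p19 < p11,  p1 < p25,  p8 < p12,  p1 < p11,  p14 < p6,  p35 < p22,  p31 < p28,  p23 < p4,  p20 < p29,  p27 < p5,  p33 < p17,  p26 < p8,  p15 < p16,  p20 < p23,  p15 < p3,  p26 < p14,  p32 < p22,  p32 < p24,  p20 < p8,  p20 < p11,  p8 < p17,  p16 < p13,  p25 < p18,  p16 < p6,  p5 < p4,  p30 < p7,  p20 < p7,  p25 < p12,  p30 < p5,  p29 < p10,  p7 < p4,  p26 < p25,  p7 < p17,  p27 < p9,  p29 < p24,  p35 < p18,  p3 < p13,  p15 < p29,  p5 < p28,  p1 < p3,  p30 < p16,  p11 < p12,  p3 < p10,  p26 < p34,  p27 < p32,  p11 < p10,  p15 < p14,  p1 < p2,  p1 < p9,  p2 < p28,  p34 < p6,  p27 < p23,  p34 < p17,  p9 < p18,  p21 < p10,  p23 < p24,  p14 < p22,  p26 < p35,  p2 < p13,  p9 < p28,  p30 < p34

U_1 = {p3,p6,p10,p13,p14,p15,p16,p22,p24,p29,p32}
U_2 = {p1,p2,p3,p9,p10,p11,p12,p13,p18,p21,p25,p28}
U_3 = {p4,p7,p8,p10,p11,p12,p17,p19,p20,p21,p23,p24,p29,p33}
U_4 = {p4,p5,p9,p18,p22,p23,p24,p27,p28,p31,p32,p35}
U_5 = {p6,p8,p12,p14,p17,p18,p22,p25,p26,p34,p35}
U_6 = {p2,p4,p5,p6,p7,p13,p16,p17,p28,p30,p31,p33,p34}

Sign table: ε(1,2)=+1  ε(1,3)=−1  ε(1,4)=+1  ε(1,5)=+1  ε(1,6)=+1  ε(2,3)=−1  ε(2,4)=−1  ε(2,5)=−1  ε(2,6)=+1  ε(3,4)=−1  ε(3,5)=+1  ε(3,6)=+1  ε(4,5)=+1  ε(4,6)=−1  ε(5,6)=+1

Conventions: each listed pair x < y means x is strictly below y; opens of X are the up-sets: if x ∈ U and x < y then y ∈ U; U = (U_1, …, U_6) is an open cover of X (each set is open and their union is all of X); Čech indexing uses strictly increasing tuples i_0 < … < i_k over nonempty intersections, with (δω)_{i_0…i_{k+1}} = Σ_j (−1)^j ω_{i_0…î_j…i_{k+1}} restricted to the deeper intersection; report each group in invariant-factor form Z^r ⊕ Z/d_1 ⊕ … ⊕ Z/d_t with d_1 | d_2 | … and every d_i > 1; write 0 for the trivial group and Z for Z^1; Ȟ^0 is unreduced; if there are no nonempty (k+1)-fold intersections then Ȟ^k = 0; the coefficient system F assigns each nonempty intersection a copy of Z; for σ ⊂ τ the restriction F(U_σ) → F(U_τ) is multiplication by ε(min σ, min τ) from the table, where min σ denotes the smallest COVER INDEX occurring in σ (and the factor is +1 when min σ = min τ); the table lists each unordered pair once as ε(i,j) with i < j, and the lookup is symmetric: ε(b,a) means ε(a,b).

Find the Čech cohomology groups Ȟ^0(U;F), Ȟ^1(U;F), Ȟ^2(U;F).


intersection data:
  U12={p3,p10,p13} U13={p10,p24,p29} U14={p22,p24,p32} U15={p6,p14,p22} U16={p6,p13,p16} U23={p10,p11,p12,p21} U24={p9,p18,p28} U25={p12,p18,p25} U26={p2,p13,p28} U34={p4,p23,p24} U35={p8,p12,p17} U36={p4,p7,p17,p33} U45={p18,p22,p35} U46={p4,p5,p28,p31} U56={p6,p17,p34}
  U123={p10} U126={p13} U134={p24} U145={p22} U156={p6} U235={p12} U245={p18} U246={p28} U346={p4} U356={p17}
C dims 6,15,10; δ0: rk 6, SNF 1^5·2; δ1: rk 9, SNF 1^9
Ȟ^0 = (6 − 6) − 0 = 0, so Ȟ^0 ≅ 0
Ȟ^1 = (15 − 9) − 6 = 0 plus torsion [2], so Ȟ^1 ≅ Z/2
Ȟ^2 = (10 − 0) − 9 = 1, so Ȟ^2 ≅ Z

Ȟ^0 ≅ 0, Ȟ^1 ≅ Z/2 and Ȟ^2 ≅ Z


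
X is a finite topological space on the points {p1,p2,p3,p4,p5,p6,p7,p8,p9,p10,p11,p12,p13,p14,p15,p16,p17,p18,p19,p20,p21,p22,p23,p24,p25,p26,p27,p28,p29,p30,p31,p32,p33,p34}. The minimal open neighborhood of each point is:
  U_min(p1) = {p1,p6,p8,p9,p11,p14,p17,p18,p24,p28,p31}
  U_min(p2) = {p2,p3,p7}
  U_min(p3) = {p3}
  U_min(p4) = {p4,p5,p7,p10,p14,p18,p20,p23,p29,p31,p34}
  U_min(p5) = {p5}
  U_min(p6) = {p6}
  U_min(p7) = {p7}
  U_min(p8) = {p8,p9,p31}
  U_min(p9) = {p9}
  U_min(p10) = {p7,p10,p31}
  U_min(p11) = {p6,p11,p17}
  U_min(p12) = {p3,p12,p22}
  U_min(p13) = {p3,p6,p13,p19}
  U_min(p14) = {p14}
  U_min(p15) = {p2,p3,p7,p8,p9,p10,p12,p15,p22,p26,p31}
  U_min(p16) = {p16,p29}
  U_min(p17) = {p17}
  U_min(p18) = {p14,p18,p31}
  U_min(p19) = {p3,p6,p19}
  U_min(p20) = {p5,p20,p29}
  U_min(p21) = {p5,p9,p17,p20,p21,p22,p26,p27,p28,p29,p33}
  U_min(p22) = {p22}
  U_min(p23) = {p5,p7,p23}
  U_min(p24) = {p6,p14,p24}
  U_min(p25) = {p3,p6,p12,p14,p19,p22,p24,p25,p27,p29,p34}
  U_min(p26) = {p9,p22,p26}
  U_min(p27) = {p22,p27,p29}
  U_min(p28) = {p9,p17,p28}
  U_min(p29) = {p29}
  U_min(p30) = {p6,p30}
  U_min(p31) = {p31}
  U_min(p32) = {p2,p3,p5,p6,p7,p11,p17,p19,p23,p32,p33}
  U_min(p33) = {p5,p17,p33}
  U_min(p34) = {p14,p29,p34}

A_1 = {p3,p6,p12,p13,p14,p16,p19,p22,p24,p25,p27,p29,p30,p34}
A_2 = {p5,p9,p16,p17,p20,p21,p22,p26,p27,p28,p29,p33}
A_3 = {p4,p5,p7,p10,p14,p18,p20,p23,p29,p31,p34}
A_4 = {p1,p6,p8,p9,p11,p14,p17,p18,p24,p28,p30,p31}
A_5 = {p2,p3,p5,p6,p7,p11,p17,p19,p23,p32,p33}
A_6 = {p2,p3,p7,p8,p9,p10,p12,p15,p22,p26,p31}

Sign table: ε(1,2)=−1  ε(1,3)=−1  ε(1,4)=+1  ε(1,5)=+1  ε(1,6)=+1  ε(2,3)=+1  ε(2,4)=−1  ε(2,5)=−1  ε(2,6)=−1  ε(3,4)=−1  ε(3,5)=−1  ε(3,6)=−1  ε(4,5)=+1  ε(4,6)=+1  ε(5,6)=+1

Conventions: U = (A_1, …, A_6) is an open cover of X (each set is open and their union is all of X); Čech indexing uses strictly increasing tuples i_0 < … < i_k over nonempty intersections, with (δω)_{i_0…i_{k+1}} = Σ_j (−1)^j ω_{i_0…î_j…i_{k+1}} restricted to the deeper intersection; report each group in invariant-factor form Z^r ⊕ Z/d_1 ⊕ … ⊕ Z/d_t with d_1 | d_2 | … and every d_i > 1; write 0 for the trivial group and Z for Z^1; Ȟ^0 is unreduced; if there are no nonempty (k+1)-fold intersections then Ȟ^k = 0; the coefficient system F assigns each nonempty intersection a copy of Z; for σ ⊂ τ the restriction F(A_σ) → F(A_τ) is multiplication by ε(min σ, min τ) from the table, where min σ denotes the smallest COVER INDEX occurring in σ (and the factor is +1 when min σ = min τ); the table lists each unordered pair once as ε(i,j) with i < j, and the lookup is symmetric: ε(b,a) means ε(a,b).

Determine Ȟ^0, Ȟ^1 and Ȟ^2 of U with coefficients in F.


Ȟ^0(U;F) ≅ Z, Ȟ^1(U;F) ≅ 0 and Ȟ^2(U;F) ≅ Z/2

nerve of the cover:
  A12={p16,p22,p27,p29} A13={p14,p29,p34} A14={p6,p14,p24,p30} A15={p3,p6,p19} A16={p3,p12,p22} A23={p5,p20,p29} A24={p9,p17,p28} A25={p5,p17,p33} A26={p9,p22,p26} A34={p14,p18,p31} A35={p5,p7,p23} A36={p7,p10,p31} A45={p6,p11,p17} A46={p8,p9,p31} A56={p2,p3,p7}
  A123={p29} A126={p22} A134={p14} A145={p6} A156={p3} A235={p5} A245={p17} A246={p9} A346={p31} A356={p7}
C dims 6,15,10; δ0: rk 5, SNF 1^5; δ1: rk 10, SNF 1^9·2
Ȟ^0 = (6 − 5) − 0 = 1, so Ȟ^0 ≅ Z
Ȟ^1 = (15 − 10) − 5 = 0, so Ȟ^1 ≅ 0
Ȟ^2 = (10 − 0) − 10 = 0 plus torsion [2], so Ȟ^2 ≅ Z/2


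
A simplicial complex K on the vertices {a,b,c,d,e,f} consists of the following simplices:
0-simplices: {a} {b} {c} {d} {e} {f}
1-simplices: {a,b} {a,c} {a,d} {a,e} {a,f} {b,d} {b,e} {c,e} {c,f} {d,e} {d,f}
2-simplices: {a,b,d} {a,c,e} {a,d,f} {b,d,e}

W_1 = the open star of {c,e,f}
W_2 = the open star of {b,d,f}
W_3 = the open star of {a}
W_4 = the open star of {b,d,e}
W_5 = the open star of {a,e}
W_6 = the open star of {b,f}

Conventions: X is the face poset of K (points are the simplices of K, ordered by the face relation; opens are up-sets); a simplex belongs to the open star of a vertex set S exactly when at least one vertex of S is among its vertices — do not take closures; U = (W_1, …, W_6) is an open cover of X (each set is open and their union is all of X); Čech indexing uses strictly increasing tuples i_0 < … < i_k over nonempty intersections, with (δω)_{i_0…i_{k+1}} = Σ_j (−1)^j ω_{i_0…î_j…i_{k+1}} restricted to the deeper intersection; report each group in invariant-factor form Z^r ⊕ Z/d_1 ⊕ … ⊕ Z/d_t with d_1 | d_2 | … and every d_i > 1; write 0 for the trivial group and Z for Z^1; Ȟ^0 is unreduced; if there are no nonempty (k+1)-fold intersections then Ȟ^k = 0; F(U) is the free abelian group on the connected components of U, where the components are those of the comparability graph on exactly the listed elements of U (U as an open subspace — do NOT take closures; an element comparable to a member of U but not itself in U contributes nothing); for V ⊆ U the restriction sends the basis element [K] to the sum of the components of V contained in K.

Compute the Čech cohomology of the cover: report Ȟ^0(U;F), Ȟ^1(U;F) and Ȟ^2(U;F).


Ȟ^0 ≅ Z,  Ȟ^1 ≅ Z^2,  Ȟ^2 ≅ 0

nonempty overlaps:
  W1={{c},{e},{f},{a,c},{a,e},{a,f},{b,e},{c,e},{c,f},{d,e},{d,f},{a,c,e},{a,d,f},{b,d,e}} W2={{b},{d},{f},{a,b},{a,d},{a,f},{b,d},{b,e},{c,f},{d,e},{d,f},{a,b,d},{a,d,f},{b,d,e}} W3={{a},{a,b},{a,c},{a,d},{a,e},{a,f},{a,b,d},{a,c,e},{a,d,f}} W4={{b},{d},{e},{a,b},{a,d},{a,e},{b,d},{b,e},{c,e},{d,e},{d,f},{a,b,d},{a,c,e},{a,d,f},{b,d,e}} W5={{a},{e},{a,b},{a,c},{a,d},{a,e},{a,f},{b,e},{c,e},{d,e},{a,b,d},{a,c,e},{a,d,f},{b,d,e}} W6={{b},{f},{a,b},{a,f},{b,d},{b,e},{c,f},{d,f},{a,b,d},{a,d,f},{b,d,e}}
  W12={{f},{a,f},{b,e},{c,f},{d,e},{d,f},{a,d,f},{b,d,e}} W13={{a,c},{a,e},{a,f},{a,c,e},{a,d,f}} W14={{e},{a,e},{b,e},{c,e},{d,e},{d,f},{a,c,e},{a,d,f},{b,d,e}} W15={{e},{a,c},{a,e},{a,f},{b,e},{c,e},{d,e},{a,c,e},{a,d,f},{b,d,e}} W16={{f},{a,f},{b,e},{c,f},{d,f},{a,d,f},{b,d,e}} W23={{a,b},{a,d},{a,f},{a,b,d},{a,d,f}} W24={{b},{d},{a,b},{a,d},{b,d},{b,e},{d,e},{d,f},{a,b,d},{a,d,f},{b,d,e}} W25={{a,b},{a,d},{a,f},{b,e},{d,e},{a,b,d},{a,d,f},{b,d,e}} W26={{b},{f},{a,b},{a,f},{b,d},{b,e},{c,f},{d,f},{a,b,d},{a,d,f},{b,d,e}} W34={{a,b},{a,d},{a,e},{a,b,d},{a,c,e},{a,d,f}} W35={{a},{a,b},{a,c},{a,d},{a,e},{a,f},{a,b,d},{a,c,e},{a,d,f}} W36={{a,b},{a,f},{a,b,d},{a,d,f}} W45={{e},{a,b},{a,d},{a,e},{b,e},{c,e},{d,e},{a,b,d},{a,c,e},{a,d,f},{b,d,e}} W46={{b},{a,b},{b,d},{b,e},{d,f},{a,b,d},{a,d,f},{b,d,e}} W56={{a,b},{a,f},{b,e},{a,b,d},{a,d,f},{b,d,e}}
  W123={{a,f},{a,d,f}} W124={{b,e},{d,e},{d,f},{a,d,f},{b,d,e}} W125={{a,f},{b,e},{d,e},{a,d,f},{b,d,e}} W126={{f},{a,f},{b,e},{c,f},{d,f},{a,d,f},{b,d,e}} W134={{a,e},{a,c,e},{a,d,f}} W135={{a,c},{a,e},{a,f},{a,c,e},{a,d,f}} W136={{a,f},{a,d,f}} W145={{e},{a,e},{b,e},{c,e},{d,e},{a,c,e},{a,d,f},{b,d,e}} W146={{b,e},{d,f},{a,d,f},{b,d,e}} W156={{a,f},{b,e},{a,d,f},{b,d,e}} W234={{a,b},{a,d},{a,b,d},{a,d,f}} W235={{a,b},{a,d},{a,f},{a,b,d},{a,d,f}} W236={{a,b},{a,f},{a,b,d},{a,d,f}} W245={{a,b},{a,d},{b,e},{d,e},{a,b,d},{a,d,f},{b,d,e}} W246={{b},{a,b},{b,d},{b,e},{d,f},{a,b,d},{a,d,f},{b,d,e}} W256={{a,b},{a,f},{b,e},{a,b,d},{a,d,f},{b,d,e}} W345={{a,b},{a,d},{a,e},{a,b,d},{a,c,e},{a,d,f}} W346={{a,b},{a,b,d},{a,d,f}} W356={{a,b},{a,f},{a,b,d},{a,d,f}} W456={{a,b},{b,e},{a,b,d},{a,d,f},{b,d,e}}
  W1234={{a,d,f}} W1235={{a,f},{a,d,f}} W1236={{a,f},{a,d,f}} W1245={{b,e},{d,e},{a,d,f},{b,d,e}} W1246={{b,e},{d,f},{a,d,f},{b,d,e}} W1256={{a,f},{b,e},{a,d,f},{b,d,e}} W1345={{a,e},{a,c,e},{a,d,f}} W1346={{a,d,f}} W1356={{a,f},{a,d,f}} W1456={{b,e},{a,d,f},{b,d,e}} W2345={{a,b},{a,d},{a,b,d},{a,d,f}} W2346={{a,b},{a,b,d},{a,d,f}} W2356={{a,b},{a,f},{a,b,d},{a,d,f}} W2456={{a,b},{b,e},{a,b,d},{a,d,f},{b,d,e}} W3456={{a,b},{a,b,d},{a,d,f}}
  W12345={{a,d,f}} W12346={{a,d,f}} W12356={{a,f},{a,d,f}} W12456={{b,e},{a,d,f},{b,d,e}} W13456={{a,d,f}} W23456={{a,b},{a,b,d},{a,d,f}}
  W123456={{a,d,f}}
components per intersection:
  W1: {{c},{e},{f},{a,c},{a,e},{a,f},{b,e},{c,e},{c,f},{d,e},{d,f},{a,c,e},{a,d,f},{b,d,e}}
  W2: {{b},{d},{f},{a,b},{a,d},{a,f},{b,d},{b,e},{c,f},{d,e},{d,f},{a,b,d},{a,d,f},{b,d,e}}
  W3: {{a},{a,b},{a,c},{a,d},{a,e},{a,f},{a,b,d},{a,c,e},{a,d,f}}
  W4: {{b},{d},{e},{a,b},{a,d},{a,e},{b,d},{b,e},{c,e},{d,e},{d,f},{a,b,d},{a,c,e},{a,d,f},{b,d,e}}
  W5: {{a},{e},{a,b},{a,c},{a,d},{a,e},{a,f},{b,e},{c,e},{d,e},{a,b,d},{a,c,e},{a,d,f},{b,d,e}}
  W6: {{b},{a,b},{b,d},{b,e},{a,b,d},{b,d,e}} {{f},{a,f},{c,f},{d,f},{a,d,f}}
  W12: {{f},{a,f},{c,f},{d,f},{a,d,f}} {{b,e},{d,e},{b,d,e}}
  W13: {{a,c},{a,e},{a,c,e}} {{a,f},{a,d,f}}
  W14: {{e},{a,e},{b,e},{c,e},{d,e},{a,c,e},{b,d,e}} {{d,f},{a,d,f}}
  W15: {{e},{a,c},{a,e},{b,e},{c,e},{d,e},{a,c,e},{b,d,e}} {{a,f},{a,d,f}}
  W16: {{f},{a,f},{c,f},{d,f},{a,d,f}} {{b,e},{b,d,e}}
  W23: {{a,b},{a,d},{a,f},{a,b,d},{a,d,f}}
  W24: {{b},{d},{a,b},{a,d},{b,d},{b,e},{d,e},{d,f},{a,b,d},{a,d,f},{b,d,e}}
  W25: {{a,b},{a,d},{a,f},{a,b,d},{a,d,f}} {{b,e},{d,e},{b,d,e}}
  W26: {{b},{a,b},{b,d},{b,e},{a,b,d},{b,d,e}} {{f},{a,f},{c,f},{d,f},{a,d,f}}
  W34: {{a,b},{a,d},{a,b,d},{a,d,f}} {{a,e},{a,c,e}}
  W35: {{a},{a,b},{a,c},{a,d},{a,e},{a,f},{a,b,d},{a,c,e},{a,d,f}}
  W36: {{a,b},{a,b,d}} {{a,f},{a,d,f}}
  W45: {{e},{a,e},{b,e},{c,e},{d,e},{a,c,e},{b,d,e}} {{a,b},{a,d},{a,b,d},{a,d,f}}
  W46: {{b},{a,b},{b,d},{b,e},{a,b,d},{b,d,e}} {{d,f},{a,d,f}}
  W56: {{a,b},{a,b,d}} {{a,f},{a,d,f}} {{b,e},{b,d,e}}
  W123: {{a,f},{a,d,f}}
  W124: {{b,e},{d,e},{b,d,e}} {{d,f},{a,d,f}}
  W125: {{a,f},{a,d,f}} {{b,e},{d,e},{b,d,e}}
  W126: {{f},{a,f},{c,f},{d,f},{a,d,f}} {{b,e},{b,d,e}}
  W134: {{a,e},{a,c,e}} {{a,d,f}}
  W135: {{a,c},{a,e},{a,c,e}} {{a,f},{a,d,f}}
  W136: {{a,f},{a,d,f}}
  W145: {{e},{a,e},{b,e},{c,e},{d,e},{a,c,e},{b,d,e}} {{a,d,f}}
  W146: {{b,e},{b,d,e}} {{d,f},{a,d,f}}
  W156: {{a,f},{a,d,f}} {{b,e},{b,d,e}}
  W234: {{a,b},{a,d},{a,b,d},{a,d,f}}
  W235: {{a,b},{a,d},{a,f},{a,b,d},{a,d,f}}
  W236: {{a,b},{a,b,d}} {{a,f},{a,d,f}}
  W245: {{a,b},{a,d},{a,b,d},{a,d,f}} {{b,e},{d,e},{b,d,e}}
  W246: {{b},{a,b},{b,d},{b,e},{a,b,d},{b,d,e}} {{d,f},{a,d,f}}
  W256: {{a,b},{a,b,d}} {{a,f},{a,d,f}} {{b,e},{b,d,e}}
  W345: {{a,b},{a,d},{a,b,d},{a,d,f}} {{a,e},{a,c,e}}
  W346: {{a,b},{a,b,d}} {{a,d,f}}
  W356: {{a,b},{a,b,d}} {{a,f},{a,d,f}}
  W456: {{a,b},{a,b,d}} {{b,e},{b,d,e}} {{a,d,f}}
  W1234: {{a,d,f}}
  W1235: {{a,f},{a,d,f}}
  W1236: {{a,f},{a,d,f}}
  W1245: {{b,e},{d,e},{b,d,e}} {{a,d,f}}
  W1246: {{b,e},{b,d,e}} {{d,f},{a,d,f}}
  W1256: {{a,f},{a,d,f}} {{b,e},{b,d,e}}
  W1345: {{a,e},{a,c,e}} {{a,d,f}}
  W1346: {{a,d,f}}
  W1356: {{a,f},{a,d,f}}
  W1456: {{b,e},{b,d,e}} {{a,d,f}}
  W2345: {{a,b},{a,d},{a,b,d},{a,d,f}}
  W2346: {{a,b},{a,b,d}} {{a,d,f}}
  W2356: {{a,b},{a,b,d}} {{a,f},{a,d,f}}
  W2456: {{a,b},{a,b,d}} {{b,e},{b,d,e}} {{a,d,f}}
  W3456: {{a,b},{a,b,d}} {{a,d,f}}
  W12345: {{a,d,f}}
  W12346: {{a,d,f}}
  W12356: {{a,f},{a,d,f}}
  W12456: {{b,e},{b,d,e}} {{a,d,f}}
  W13456: {{a,d,f}}
  W23456: {{a,b},{a,b,d}} {{a,d,f}}
  W123456: {{a,d,f}}
C dims 7,28,38,25; δ0: rk 6, SNF 1^6; δ1: rk 20, SNF 1^20; δ2: rk 18, SNF 1^18
degree 0: 7−6−0 = 1 → Ȟ^0 ≅ Z
degree 1: 28−20−6 = 2 → Ȟ^1 ≅ Z^2
degree 2: 38−18−20 = 0 → Ȟ^2 ≅ 0


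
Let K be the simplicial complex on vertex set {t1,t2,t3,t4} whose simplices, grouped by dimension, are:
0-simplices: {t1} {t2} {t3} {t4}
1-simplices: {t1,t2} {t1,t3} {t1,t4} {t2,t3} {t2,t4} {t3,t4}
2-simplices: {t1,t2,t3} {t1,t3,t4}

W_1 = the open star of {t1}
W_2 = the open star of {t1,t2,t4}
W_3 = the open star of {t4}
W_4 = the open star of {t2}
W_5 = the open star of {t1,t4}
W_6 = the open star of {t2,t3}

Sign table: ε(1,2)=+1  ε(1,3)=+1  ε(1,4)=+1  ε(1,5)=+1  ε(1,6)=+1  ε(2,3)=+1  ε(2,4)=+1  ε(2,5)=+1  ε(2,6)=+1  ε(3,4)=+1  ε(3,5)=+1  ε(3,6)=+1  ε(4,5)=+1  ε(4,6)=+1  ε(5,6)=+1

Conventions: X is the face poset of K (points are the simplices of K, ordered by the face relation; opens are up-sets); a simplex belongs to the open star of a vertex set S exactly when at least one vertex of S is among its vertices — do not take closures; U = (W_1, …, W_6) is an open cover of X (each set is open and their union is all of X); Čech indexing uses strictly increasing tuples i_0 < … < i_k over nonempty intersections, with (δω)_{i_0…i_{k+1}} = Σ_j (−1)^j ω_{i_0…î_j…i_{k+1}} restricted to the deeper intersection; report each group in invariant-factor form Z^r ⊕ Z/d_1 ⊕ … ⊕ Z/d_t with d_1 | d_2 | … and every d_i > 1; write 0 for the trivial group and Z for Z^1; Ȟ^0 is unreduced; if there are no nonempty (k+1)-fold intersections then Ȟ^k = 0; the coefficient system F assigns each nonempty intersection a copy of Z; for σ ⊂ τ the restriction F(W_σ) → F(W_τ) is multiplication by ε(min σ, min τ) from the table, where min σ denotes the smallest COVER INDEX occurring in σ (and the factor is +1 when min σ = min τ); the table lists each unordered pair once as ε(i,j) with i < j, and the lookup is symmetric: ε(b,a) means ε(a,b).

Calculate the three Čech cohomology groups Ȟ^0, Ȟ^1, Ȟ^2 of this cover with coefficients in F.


Ȟ^0(U;F) ≅ Z, Ȟ^1(U;F) ≅ 0, Ȟ^2(U;F) ≅ 0

nonempty intersections:
  W1={{t1},{t1,t2},{t1,t3},{t1,t4},{t1,t2,t3},{t1,t3,t4}} W2={{t1},{t2},{t4},{t1,t2},{t1,t3},{t1,t4},{t2,t3},{t2,t4},{t3,t4},{t1,t2,t3},{t1,t3,t4}} W3={{t4},{t1,t4},{t2,t4},{t3,t4},{t1,t3,t4}} W4={{t2},{t1,t2},{t2,t3},{t2,t4},{t1,t2,t3}} W5={{t1},{t4},{t1,t2},{t1,t3},{t1,t4},{t2,t4},{t3,t4},{t1,t2,t3},{t1,t3,t4}} W6={{t2},{t3},{t1,t2},{t1,t3},{t2,t3},{t2,t4},{t3,t4},{t1,t2,t3},{t1,t3,t4}}
  W12={{t1},{t1,t2},{t1,t3},{t1,t4},{t1,t2,t3},{t1,t3,t4}} W13={{t1,t4},{t1,t3,t4}} W14={{t1,t2},{t1,t2,t3}} W15={{t1},{t1,t2},{t1,t3},{t1,t4},{t1,t2,t3},{t1,t3,t4}} W16={{t1,t2},{t1,t3},{t1,t2,t3},{t1,t3,t4}} W23={{t4},{t1,t4},{t2,t4},{t3,t4},{t1,t3,t4}} W24={{t2},{t1,t2},{t2,t3},{t2,t4},{t1,t2,t3}} W25={{t1},{t4},{t1,t2},{t1,t3},{t1,t4},{t2,t4},{t3,t4},{t1,t2,t3},{t1,t3,t4}} W26={{t2},{t1,t2},{t1,t3},{t2,t3},{t2,t4},{t3,t4},{t1,t2,t3},{t1,t3,t4}} W34={{t2,t4}} W35={{t4},{t1,t4},{t2,t4},{t3,t4},{t1,t3,t4}} W36={{t2,t4},{t3,t4},{t1,t3,t4}} W45={{t1,t2},{t2,t4},{t1,t2,t3}} W46={{t2},{t1,t2},{t2,t3},{t2,t4},{t1,t2,t3}} W56={{t1,t2},{t1,t3},{t2,t4},{t3,t4},{t1,t2,t3},{t1,t3,t4}}
  W123={{t1,t4},{t1,t3,t4}} W124={{t1,t2},{t1,t2,t3}} W125={{t1},{t1,t2},{t1,t3},{t1,t4},{t1,t2,t3},{t1,t3,t4}} W126={{t1,t2},{t1,t3},{t1,t2,t3},{t1,t3,t4}} W135={{t1,t4},{t1,t3,t4}} W136={{t1,t3,t4}} W145={{t1,t2},{t1,t2,t3}} W146={{t1,t2},{t1,t2,t3}} W156={{t1,t2},{t1,t3},{t1,t2,t3},{t1,t3,t4}} W234={{t2,t4}} W235={{t4},{t1,t4},{t2,t4},{t3,t4},{t1,t3,t4}} W236={{t2,t4},{t3,t4},{t1,t3,t4}} W245={{t1,t2},{t2,t4},{t1,t2,t3}} W246={{t2},{t1,t2},{t2,t3},{t2,t4},{t1,t2,t3}} W256={{t1,t2},{t1,t3},{t2,t4},{t3,t4},{t1,t2,t3},{t1,t3,t4}} W345={{t2,t4}} W346={{t2,t4}} W356={{t2,t4},{t3,t4},{t1,t3,t4}} W456={{t1,t2},{t2,t4},{t1,t2,t3}}
  W1235={{t1,t4},{t1,t3,t4}} W1236={{t1,t3,t4}} W1245={{t1,t2},{t1,t2,t3}} W1246={{t1,t2},{t1,t2,t3}} W1256={{t1,t2},{t1,t3},{t1,t2,t3},{t1,t3,t4}} W1356={{t1,t3,t4}} W1456={{t1,t2},{t1,t2,t3}} W2345={{t2,t4}} W2346={{t2,t4}} W2356={{t2,t4},{t3,t4},{t1,t3,t4}} W2456={{t1,t2},{t2,t4},{t1,t2,t3}} W3456={{t2,t4}}
  W12356={{t1,t3,t4}} W12456={{t1,t2},{t1,t2,t3}} W23456={{t2,t4}}
C dims 6,15,19,12; δ0: rk 5, SNF 1^5; δ1: rk 10, SNF 1^10; δ2: rk 9, SNF 1^9
Ȟ^0: (6−5)−0=1 ⇒ Z
Ȟ^1: (15−10)−5=0 ⇒ 0
Ȟ^2: (19−9)−10=0 ⇒ 0


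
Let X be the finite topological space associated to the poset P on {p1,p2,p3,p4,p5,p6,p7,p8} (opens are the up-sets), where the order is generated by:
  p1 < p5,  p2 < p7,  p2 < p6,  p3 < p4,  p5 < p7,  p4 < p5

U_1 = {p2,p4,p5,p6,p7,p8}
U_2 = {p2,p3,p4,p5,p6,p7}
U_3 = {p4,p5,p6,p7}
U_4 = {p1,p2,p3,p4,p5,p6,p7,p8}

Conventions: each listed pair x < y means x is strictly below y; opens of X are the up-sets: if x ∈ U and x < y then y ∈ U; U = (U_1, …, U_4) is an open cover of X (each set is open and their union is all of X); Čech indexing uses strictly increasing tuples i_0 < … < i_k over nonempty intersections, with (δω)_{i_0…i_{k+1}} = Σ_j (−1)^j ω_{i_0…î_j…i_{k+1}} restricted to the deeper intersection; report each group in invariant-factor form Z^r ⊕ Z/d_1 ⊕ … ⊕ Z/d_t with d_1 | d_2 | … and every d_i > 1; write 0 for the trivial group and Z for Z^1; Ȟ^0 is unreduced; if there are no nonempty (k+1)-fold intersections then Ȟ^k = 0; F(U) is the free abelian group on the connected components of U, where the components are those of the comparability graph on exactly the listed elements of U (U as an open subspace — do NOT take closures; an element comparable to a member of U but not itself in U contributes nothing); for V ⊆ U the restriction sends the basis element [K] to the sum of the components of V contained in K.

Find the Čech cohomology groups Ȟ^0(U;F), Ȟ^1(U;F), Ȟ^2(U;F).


nonempty overlaps:
  U12={p2,p4,p5,p6,p7} U13={p4,p5,p6,p7} U14={p2,p4,p5,p6,p7,p8} U23={p4,p5,p6,p7} U24={p2,p3,p4,p5,p6,p7} U34={p4,p5,p6,p7}
  U123={p4,p5,p6,p7} U124={p2,p4,p5,p6,p7} U134={p4,p5,p6,p7} U234={p4,p5,p6,p7}
  U1234={p4,p5,p6,p7}
components per intersection:
  U1: {p2,p4,p5,p6,p7} {p8}
  U2: {p2,p3,p4,p5,p6,p7}
  U3: {p4,p5,p7} {p6}
  U4: {p1,p2,p3,p4,p5,p6,p7} {p8}
  U12: {p2,p4,p5,p6,p7}
  U13: {p4,p5,p7} {p6}
  U14: {p2,p4,p5,p6,p7} {p8}
  U23: {p4,p5,p7} {p6}
  U24: {p2,p3,p4,p5,p6,p7}
  U34: {p4,p5,p7} {p6}
  U123: {p4,p5,p7} {p6}
  U124: {p2,p4,p5,p6,p7}
  U134: {p4,p5,p7} {p6}
  U234: {p4,p5,p7} {p6}
  U1234: {p4,p5,p7} {p6}
C dims 7,10,7,2; δ0: rk 5, SNF 1^5; δ1: rk 5, SNF 1^5; δ2: rk 2, SNF 1^2
degree 0: 7−5−0 = 2 → Ȟ^0 ≅ Z^2
degree 1: 10−5−5 = 0 → Ȟ^1 ≅ 0
degree 2: 7−2−5 = 0 → Ȟ^2 ≅ 0

Ȟ^0 = Z^2,  Ȟ^1 = 0,  Ȟ^2 = 0
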